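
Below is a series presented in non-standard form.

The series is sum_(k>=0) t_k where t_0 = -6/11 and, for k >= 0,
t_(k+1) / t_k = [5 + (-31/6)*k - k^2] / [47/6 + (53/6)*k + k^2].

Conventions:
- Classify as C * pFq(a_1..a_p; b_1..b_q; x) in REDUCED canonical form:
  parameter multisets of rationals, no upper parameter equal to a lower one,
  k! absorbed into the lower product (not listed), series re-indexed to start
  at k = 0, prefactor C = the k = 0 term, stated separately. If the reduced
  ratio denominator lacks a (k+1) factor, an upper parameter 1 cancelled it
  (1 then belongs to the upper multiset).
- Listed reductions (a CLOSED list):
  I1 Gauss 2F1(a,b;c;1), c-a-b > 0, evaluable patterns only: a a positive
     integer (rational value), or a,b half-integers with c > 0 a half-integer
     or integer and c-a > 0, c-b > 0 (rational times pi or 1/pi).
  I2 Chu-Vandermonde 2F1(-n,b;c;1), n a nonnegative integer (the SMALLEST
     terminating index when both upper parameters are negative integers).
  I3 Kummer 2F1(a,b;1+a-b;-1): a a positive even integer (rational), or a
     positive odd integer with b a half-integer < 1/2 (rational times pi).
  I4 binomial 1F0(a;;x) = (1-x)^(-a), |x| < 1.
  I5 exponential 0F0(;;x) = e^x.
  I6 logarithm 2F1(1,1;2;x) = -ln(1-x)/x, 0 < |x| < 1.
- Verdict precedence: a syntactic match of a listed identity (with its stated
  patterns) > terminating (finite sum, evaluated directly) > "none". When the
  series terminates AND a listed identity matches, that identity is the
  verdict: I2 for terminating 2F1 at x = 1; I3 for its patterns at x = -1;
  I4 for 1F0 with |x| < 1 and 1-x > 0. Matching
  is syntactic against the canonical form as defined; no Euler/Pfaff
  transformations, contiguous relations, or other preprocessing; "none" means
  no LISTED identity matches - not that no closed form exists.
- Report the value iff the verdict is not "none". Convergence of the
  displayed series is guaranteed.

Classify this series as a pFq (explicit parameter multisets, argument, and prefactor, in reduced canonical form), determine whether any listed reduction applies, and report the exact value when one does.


Prefactor -6/11, argument -1: 2F1 with upper {-5/6, 6} over lower {47/6}. Verdict: the Kummer evaluation I3 fires (x = -1; c = 47/6 equals 1+a-b for upper {-5/6, 6}: listed pattern). Sum: -8323/9504.

First insight: from the first term -6/11: roots of the ratio polynomials (prefactor -6/11) are the negated parameters.
Ratio: r(k) = (-1) * (k-5/6) (k+6) / [(k+47/6) (k+1)] ; factor over Q: parameters, x = (-1), and C = -6/11.


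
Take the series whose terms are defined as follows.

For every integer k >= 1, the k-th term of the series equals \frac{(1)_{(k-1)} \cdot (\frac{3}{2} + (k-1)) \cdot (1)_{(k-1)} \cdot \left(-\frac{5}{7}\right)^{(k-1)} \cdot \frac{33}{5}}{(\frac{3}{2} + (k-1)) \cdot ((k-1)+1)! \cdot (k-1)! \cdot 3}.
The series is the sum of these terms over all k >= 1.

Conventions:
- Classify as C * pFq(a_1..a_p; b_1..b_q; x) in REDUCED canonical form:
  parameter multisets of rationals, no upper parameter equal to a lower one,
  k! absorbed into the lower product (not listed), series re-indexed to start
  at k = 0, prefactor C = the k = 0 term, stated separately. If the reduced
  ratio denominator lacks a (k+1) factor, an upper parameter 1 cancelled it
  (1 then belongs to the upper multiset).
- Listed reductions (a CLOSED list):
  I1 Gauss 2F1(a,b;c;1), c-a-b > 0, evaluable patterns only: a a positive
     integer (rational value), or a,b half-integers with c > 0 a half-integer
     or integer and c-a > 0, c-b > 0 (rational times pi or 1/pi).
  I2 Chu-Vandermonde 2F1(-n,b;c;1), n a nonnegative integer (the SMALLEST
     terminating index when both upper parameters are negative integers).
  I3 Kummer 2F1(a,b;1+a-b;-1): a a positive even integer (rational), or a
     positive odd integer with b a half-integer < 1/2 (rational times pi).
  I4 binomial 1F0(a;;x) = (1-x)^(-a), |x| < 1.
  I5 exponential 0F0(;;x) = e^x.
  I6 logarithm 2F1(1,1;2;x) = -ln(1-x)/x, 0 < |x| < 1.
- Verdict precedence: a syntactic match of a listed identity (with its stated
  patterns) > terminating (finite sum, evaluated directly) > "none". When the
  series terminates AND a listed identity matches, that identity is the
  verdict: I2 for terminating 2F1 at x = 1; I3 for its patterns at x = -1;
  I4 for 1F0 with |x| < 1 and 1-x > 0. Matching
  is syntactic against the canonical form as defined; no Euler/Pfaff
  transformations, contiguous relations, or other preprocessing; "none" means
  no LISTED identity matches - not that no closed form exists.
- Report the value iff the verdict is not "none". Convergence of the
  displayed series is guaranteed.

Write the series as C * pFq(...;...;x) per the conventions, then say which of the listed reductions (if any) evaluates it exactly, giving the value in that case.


Key observation: t_0 being \frac{11}{5}, the denominator's factorial ratio (C = 11/5) is a lower Pochhammer.
Ratio: r(k) = -\frac{5}{7} * (k+1) (k+1) / [(k+2) (k+1)] - rational; roots negated = parameters, x = -\frac{5}{7}, C = \frac{11}{5}.

The series (x = -\frac{5}{7}) is 2F1: upper {1, 1}, lower {2}, prefactor \frac{11}{5}. Verdict: this is the I6 logarithm reduction (the logarithm: parameters (1,1;2), x = -\frac{5}{7}). Its exact value is \frac{77}{25} \cdot \ln\left(\frac{12}{7}\right).


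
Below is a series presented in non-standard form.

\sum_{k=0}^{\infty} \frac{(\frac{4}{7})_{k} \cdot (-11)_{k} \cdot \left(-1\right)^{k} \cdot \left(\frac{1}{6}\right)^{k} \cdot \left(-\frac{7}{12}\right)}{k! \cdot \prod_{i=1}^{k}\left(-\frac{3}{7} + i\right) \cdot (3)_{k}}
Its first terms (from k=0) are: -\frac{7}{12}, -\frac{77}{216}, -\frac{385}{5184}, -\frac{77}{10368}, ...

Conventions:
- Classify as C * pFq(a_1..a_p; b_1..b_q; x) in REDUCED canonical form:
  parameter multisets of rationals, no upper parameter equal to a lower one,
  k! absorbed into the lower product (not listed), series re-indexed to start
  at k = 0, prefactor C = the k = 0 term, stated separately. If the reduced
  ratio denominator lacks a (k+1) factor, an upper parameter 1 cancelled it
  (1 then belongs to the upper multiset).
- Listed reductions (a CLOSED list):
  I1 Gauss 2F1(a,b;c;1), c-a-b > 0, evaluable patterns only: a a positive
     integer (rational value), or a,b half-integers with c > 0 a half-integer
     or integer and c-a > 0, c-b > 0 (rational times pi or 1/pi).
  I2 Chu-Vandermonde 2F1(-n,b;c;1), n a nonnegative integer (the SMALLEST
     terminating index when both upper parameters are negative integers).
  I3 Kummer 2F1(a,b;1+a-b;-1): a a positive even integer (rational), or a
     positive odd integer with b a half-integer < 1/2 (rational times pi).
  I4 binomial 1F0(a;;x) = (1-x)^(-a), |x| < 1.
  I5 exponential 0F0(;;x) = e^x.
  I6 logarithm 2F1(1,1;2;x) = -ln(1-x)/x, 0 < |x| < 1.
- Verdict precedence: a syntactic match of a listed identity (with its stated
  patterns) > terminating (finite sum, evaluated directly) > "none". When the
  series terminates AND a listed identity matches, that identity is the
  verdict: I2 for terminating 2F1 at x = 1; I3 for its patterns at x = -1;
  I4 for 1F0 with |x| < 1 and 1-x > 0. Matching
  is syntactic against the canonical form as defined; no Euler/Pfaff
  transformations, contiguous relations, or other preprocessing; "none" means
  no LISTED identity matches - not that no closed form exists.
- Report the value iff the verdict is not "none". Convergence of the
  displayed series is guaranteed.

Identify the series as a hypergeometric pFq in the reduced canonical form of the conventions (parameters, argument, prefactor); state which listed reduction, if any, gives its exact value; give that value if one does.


Reduced: x = -\frac{1}{6}, 1F1, upper = {-11}, lower = {3}, C = -\frac{7}{12}. Verdict: terminating - upper -11 stops the sum at k = 11; the 12 terms are added exactly. Exact value: -\frac{1978885233252711499}{1936409840477798400}.

First insight: t_0 being -\frac{7}{12}, the (-1)^k factor (C = -7/12) folds into the argument's sign.
Term ratio: r(k) = -\frac{1}{6} * (k-11) / [(k+3) (k+1)] - rational in k, leading ratio -\frac{1}{6}; with t_0 = -\frac{7}{12}, classification follows.


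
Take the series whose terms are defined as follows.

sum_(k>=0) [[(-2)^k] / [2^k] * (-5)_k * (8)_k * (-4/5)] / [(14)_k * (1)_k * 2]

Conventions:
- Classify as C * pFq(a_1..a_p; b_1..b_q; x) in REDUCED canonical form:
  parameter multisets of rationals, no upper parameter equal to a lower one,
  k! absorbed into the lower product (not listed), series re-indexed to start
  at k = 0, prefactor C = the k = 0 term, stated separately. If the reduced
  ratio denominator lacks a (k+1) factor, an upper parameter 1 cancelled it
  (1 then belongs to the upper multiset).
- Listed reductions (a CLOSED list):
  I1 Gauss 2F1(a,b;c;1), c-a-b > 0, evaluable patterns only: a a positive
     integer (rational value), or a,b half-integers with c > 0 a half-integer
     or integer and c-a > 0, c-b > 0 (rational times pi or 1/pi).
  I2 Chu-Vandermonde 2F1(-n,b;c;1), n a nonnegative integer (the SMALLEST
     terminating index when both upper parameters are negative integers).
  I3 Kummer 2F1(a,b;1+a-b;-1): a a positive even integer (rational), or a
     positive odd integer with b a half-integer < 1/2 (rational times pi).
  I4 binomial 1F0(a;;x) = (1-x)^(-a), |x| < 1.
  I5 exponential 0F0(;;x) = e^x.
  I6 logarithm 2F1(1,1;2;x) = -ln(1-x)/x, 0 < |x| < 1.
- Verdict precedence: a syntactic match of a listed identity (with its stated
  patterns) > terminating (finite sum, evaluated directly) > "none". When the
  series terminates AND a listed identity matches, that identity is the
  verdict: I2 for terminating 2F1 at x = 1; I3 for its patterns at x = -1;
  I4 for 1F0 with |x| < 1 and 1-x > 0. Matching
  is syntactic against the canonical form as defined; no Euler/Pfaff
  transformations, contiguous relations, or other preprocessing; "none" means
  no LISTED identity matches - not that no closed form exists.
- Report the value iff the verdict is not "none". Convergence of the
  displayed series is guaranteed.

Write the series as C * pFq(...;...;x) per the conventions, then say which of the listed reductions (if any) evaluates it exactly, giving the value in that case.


With C = -2/5: the canonical form is 2F1(-5, 8; 14; -1). Verdict (x = -1): the Kummer evaluation I3 applies (x = -1; c = 14 equals 1+a-b for upper {-5, 8}: listed pattern). Hence: -143/35.

First insight: t_0 being -2/5, (1)_k (C = -2/5) is k! itself.
Term ratio: r(k) = (-1) * (k-5) (k+8) / [(k+14) (k+1)] - rational in k. x = (-1); t_0 = -2/5; negate the roots.


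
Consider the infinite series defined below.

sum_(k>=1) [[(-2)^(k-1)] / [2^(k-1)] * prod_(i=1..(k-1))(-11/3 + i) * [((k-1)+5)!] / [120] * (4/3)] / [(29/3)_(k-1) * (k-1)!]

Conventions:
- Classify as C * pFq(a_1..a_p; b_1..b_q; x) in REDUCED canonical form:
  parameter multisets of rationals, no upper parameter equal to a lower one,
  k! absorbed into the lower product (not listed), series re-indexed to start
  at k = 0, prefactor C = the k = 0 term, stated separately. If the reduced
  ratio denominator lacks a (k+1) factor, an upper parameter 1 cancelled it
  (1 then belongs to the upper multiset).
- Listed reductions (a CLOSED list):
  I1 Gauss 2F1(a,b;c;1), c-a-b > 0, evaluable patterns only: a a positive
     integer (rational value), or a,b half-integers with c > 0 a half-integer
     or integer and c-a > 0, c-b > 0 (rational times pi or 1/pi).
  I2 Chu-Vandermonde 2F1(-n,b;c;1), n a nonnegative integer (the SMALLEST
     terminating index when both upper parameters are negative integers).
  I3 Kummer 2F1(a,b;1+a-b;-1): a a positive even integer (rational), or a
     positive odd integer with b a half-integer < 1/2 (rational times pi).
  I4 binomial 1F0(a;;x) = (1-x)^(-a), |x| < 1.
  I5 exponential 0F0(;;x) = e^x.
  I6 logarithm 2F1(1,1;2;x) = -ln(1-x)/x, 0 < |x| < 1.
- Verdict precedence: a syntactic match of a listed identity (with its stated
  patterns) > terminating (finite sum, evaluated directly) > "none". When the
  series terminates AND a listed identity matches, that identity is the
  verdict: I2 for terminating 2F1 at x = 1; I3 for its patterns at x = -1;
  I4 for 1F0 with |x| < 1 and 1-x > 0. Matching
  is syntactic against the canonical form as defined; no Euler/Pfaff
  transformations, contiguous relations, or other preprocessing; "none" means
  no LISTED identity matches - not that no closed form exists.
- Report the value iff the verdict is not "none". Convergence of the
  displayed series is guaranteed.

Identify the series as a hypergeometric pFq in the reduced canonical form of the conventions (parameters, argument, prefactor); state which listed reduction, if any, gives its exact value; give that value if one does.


At argument -1: a 2F1 with upper {-8/3, 6}, lower {29/3}, scaled by C = 4/3. Verdict: this is the Kummer evaluation I3 (x = -1; c = 29/3 equals 1+a-b for upper {-8/3, 6}: listed pattern). Hence: 1196/243.

The tell: x = (-1) and the factorial ratio (C = 4/3) (k+a-1)!/(a-1)! is a rising factorial (a)_k.
Step ratio: r(k) = (-1) * (k-8/3) (k+6) / [(k+29/3) (k+1)] - poly over poly, x = (-1) from leading terms; C = 4/3 at k = 0.


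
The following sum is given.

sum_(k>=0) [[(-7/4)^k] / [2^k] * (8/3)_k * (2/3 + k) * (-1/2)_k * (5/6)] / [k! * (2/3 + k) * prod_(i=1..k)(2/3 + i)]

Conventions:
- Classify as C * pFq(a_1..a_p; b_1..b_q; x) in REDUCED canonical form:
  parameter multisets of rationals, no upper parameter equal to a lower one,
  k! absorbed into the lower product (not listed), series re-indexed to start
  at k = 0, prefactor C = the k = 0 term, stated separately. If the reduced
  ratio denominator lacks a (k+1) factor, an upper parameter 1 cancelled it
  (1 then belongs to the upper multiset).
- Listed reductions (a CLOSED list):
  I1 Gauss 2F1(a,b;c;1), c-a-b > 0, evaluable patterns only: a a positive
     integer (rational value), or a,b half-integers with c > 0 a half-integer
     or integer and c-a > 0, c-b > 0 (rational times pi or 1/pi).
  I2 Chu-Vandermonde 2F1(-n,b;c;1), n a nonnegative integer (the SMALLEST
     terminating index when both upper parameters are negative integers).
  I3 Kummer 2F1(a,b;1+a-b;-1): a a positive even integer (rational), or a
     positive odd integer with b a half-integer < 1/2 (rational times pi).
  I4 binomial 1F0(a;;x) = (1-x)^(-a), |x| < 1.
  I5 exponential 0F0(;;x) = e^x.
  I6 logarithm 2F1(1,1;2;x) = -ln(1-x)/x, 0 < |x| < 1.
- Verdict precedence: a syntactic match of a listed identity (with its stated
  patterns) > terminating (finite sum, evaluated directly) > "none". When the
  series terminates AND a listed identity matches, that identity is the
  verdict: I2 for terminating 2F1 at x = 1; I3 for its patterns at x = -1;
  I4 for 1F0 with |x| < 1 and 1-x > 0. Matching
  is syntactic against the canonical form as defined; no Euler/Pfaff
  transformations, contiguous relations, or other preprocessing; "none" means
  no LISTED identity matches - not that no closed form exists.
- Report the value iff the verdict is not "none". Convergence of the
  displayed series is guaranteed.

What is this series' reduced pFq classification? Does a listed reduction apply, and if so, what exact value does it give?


Structural cue: from the first term 5/6: k + 2/3 divides numerator and denominator alike; C = 5/6 after cancelling.
Term ratio: r(k) = (-7/8) * (k-1/2) (k+8/3) / [(k+5/3) (k+1)] - rational in k. x = (-7/8); t_0 = 5/6; negate the roots.

Canonical form: C = 5/6 times 2F1 with upper {-1/2, 8/3}, lower {5/3}, x = -7/8. Verdict: none. No listed pattern accepts 2F1(-1/2, 8/3; 5/3; -7/8).


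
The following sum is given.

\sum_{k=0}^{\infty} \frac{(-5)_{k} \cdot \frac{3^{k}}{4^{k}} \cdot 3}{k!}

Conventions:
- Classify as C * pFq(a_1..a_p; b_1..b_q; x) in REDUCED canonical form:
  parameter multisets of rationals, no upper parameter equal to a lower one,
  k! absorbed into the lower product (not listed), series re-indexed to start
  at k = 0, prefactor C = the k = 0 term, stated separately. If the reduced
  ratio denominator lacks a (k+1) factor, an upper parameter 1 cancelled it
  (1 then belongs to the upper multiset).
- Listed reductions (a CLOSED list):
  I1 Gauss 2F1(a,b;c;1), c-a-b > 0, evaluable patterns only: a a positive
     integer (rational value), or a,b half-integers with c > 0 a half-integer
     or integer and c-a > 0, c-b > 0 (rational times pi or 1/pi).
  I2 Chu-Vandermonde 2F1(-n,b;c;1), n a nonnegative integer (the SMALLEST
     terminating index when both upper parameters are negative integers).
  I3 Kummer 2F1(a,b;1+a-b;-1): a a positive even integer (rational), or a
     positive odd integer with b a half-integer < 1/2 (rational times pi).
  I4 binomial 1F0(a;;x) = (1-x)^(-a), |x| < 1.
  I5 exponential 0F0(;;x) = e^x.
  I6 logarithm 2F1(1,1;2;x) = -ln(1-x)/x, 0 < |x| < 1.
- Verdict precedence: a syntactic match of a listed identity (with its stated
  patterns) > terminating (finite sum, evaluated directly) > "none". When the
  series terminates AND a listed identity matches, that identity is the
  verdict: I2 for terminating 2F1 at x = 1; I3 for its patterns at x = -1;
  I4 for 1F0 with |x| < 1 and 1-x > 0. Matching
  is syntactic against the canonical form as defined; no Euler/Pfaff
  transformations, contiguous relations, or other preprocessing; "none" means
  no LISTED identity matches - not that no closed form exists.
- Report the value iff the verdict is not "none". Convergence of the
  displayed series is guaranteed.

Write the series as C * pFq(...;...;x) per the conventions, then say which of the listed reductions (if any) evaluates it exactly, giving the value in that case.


Key observation: t_0 being 3, the two geometric factors (prefactor 3) combine into one argument.
Term ratio: r(k) = \frac{3}{4} * (k-5) / [(k+1)] - rational in k, leading ratio \frac{3}{4}; with t_0 = 3, classification follows.

With C = 3: the canonical form is 1F0(-5; -; \frac{3}{4}). Verdict: binomial (I4) applies (the 1F0 binomial series: exponent 5, x = \frac{3}{4}). Sum: \frac{3}{1024}.


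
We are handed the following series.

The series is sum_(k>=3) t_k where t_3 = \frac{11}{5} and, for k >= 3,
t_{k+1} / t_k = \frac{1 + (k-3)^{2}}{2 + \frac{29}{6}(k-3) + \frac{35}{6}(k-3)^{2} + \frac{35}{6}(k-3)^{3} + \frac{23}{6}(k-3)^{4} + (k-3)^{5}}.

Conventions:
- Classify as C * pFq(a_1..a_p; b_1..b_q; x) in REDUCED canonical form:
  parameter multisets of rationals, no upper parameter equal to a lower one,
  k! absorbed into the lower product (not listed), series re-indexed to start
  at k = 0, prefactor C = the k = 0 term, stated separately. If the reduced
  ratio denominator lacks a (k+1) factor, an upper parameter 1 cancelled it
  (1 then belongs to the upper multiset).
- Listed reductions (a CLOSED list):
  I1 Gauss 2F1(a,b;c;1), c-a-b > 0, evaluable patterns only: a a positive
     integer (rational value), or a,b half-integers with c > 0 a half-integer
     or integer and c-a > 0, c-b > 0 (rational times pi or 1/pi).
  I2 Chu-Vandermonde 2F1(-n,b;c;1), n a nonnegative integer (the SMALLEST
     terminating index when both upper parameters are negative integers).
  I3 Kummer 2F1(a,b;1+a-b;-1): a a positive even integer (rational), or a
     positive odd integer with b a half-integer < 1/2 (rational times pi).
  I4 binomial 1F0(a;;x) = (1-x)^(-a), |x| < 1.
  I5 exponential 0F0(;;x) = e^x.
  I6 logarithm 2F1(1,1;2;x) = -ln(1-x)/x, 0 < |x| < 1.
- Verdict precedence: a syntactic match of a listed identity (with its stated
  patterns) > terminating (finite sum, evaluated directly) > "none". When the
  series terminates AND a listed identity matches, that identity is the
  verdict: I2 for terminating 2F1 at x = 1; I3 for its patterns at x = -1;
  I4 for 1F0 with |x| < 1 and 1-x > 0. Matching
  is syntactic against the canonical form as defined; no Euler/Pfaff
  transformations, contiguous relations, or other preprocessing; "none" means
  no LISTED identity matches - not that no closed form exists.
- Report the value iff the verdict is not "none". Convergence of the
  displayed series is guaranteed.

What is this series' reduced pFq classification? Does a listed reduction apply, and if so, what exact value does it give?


This is \frac{11}{5} * 0F2(-; \frac{4}{3}, \frac{3}{2}; 1) in reduced canonical form. Verdict: none. Every listed pattern misses the 0F2 form at 1, upper {-}.

Structural cue: with t_0 = \frac{11}{5}, the ratio is unreduced: k^2 + 1 divides both sides (prefactor 11/5).
Step ratio: r(k) = 1 * 1 / [(k+\frac{4}{3}) (k+\frac{3}{2}) (k+1)] - rational; roots negated = parameters, x = 1, C = \frac{11}{5}.


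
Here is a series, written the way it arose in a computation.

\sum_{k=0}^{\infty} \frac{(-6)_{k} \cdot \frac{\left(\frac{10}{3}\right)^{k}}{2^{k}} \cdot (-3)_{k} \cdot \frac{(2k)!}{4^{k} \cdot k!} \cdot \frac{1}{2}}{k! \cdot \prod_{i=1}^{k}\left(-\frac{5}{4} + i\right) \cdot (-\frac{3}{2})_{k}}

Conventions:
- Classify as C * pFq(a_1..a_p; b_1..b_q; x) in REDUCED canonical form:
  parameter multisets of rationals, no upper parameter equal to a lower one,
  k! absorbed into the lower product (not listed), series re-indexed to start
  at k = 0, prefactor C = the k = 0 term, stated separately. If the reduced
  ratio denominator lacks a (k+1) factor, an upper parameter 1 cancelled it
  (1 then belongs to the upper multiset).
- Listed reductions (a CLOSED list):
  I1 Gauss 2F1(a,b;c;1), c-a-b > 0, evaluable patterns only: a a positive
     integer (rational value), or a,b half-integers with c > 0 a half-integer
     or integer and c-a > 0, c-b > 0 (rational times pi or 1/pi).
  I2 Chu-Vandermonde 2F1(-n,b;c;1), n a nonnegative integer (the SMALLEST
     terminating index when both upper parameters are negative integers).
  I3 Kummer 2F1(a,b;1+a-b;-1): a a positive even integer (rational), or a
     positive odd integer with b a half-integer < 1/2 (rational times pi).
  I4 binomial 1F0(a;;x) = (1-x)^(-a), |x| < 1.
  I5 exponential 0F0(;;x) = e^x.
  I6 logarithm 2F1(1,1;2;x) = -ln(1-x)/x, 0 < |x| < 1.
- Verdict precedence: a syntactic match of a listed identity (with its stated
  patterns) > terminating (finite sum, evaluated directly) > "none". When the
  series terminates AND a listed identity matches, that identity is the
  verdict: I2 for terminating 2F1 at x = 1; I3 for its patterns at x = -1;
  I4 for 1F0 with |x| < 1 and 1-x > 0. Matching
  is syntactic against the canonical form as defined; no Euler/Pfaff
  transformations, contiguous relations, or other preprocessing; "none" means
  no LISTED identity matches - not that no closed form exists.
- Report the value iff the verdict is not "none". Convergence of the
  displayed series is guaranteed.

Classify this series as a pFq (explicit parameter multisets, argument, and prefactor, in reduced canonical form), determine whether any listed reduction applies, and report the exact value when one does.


Structural cue: x = \frac{5}{3} and the (2k)!/(4^k k!) block (prefactor 1/2) is the Pochhammer (1/2)_k.
Consecutive-term ratio: r(k) = \frac{5}{3} * (k-6) (k-3) (k+\frac{1}{2}) / [(k-\frac{3}{2}) (k-\frac{1}{4}) (k+1)] - rational; roots negated = parameters, x = \frac{5}{3}, C = \frac{1}{2}.

Canonical form: C = \frac{1}{2} times 3F2 with upper {-6, -3, \frac{1}{2}}, lower {-\frac{3}{2}, -\frac{1}{4}}, x = \frac{5}{3}. Verdict: terminating (-3 upstairs). 4 nonzero terms in all; added directly. Sum: -\frac{1844251}{378}.


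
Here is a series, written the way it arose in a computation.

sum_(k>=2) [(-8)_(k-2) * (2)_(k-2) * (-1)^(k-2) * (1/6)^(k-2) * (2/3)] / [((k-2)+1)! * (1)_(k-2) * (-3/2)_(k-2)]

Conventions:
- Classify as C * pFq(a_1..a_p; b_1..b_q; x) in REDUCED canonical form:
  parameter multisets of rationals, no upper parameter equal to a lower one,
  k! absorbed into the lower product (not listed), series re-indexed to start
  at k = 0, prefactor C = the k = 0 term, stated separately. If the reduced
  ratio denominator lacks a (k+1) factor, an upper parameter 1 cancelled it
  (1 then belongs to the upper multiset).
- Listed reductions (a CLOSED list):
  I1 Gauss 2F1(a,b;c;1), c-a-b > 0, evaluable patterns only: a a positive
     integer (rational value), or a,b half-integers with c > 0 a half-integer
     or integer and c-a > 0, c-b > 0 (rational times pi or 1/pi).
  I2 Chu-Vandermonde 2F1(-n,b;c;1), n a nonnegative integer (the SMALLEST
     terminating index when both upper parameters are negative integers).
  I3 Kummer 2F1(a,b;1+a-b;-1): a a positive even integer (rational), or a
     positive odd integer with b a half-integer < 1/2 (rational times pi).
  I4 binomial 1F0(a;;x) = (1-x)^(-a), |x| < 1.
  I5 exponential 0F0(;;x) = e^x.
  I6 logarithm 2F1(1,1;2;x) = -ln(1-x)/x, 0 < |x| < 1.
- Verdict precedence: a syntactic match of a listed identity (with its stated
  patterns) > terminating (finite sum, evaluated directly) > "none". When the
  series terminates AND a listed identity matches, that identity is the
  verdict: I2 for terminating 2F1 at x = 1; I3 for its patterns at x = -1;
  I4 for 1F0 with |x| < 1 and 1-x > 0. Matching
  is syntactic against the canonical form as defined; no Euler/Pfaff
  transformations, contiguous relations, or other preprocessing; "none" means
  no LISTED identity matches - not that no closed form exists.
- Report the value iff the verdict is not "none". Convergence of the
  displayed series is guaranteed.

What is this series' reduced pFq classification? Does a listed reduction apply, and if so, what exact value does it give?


With C = 2/3: the canonical form is 1F1(-8; -3/2; -1/6). Verdict: terminating - upper parameter -8 makes this a finite sum (last index 8), evaluated exactly. Value: 794182688/613814355.

Key step: t_0 = 2/3 here, and the (-1)^k factor (C = 2/3) folds into the argument's sign.
Step ratio: r(k) = (-1/6) * (k-8) / [(k-3/2) (k+1)] - rational; roots negated = parameters, x = (-1/6), C = 2/3.


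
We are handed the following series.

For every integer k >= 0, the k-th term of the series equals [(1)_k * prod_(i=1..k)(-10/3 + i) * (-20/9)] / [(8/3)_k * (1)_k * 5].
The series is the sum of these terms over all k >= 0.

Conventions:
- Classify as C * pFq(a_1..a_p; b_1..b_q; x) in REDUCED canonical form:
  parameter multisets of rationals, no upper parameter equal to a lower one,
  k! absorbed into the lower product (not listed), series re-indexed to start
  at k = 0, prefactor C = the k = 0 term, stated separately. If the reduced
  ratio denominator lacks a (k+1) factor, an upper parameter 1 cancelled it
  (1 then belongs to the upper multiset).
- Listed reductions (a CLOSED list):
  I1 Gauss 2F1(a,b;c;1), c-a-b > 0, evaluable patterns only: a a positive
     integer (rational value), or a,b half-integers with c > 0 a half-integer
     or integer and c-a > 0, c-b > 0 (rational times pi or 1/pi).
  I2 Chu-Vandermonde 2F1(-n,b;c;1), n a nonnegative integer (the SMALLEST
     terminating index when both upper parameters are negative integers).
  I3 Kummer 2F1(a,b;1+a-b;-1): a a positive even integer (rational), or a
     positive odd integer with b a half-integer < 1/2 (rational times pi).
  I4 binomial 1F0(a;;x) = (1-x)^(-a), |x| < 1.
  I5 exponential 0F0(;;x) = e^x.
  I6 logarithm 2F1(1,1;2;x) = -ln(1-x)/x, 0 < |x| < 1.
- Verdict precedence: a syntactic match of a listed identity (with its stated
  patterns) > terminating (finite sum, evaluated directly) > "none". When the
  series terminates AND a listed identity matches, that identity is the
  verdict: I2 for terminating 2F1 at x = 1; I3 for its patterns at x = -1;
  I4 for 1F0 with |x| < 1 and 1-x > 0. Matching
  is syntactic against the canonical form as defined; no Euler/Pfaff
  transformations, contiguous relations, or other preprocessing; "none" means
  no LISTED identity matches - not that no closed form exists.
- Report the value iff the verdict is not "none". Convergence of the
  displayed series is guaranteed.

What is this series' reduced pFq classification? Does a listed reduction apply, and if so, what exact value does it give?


At argument 1: a 2F1 with upper {-7/3, 1}, lower {8/3}, scaled by C = -4/9. Verdict: Gauss's theorem (I1) fires (x = 1: the Gamma ratio telescopes since c-a-b = 4 > 0 and a = 1 in Z>0). Exact value: -5/27.

The tell: with t_0 = -4/9, (1)_k (prefactor -4/9) is k! itself.
Term ratio: r(k) = 1 * (k-7/3) (k+1) / [(k+8/3) (k+1)] ; factor over Q: parameters, x = 1, and C = -4/9.


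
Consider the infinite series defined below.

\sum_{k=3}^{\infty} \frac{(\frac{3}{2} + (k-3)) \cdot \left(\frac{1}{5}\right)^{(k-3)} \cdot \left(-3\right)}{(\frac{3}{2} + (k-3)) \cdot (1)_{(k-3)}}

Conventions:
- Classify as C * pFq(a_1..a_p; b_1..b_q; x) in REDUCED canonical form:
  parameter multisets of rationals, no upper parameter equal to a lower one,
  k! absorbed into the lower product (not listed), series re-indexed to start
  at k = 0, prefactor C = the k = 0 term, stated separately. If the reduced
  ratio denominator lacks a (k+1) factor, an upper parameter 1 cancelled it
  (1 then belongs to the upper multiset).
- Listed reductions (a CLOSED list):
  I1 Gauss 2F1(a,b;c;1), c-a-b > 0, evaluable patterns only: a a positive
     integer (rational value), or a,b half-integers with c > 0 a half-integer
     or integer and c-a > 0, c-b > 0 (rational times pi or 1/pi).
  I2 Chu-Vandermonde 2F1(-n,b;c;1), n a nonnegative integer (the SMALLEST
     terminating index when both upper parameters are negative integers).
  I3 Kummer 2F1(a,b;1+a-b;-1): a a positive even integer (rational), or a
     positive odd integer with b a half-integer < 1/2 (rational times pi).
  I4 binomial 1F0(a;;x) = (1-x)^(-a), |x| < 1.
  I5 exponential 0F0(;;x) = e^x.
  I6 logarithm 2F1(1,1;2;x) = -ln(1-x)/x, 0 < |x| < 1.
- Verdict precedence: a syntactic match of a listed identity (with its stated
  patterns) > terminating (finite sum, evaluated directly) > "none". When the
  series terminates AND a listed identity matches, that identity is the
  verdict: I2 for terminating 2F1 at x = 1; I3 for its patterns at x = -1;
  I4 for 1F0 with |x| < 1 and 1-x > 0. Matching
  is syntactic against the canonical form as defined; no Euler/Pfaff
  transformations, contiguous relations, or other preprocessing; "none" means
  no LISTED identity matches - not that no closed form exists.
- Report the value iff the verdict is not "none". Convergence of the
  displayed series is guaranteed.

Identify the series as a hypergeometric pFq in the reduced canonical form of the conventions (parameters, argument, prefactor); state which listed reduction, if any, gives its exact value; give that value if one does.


Prefactor -3, argument \frac{1}{5}: 0F0 with upper {-} over lower {-}. Verdict (x = \frac{1}{5}): exponential (I5) applies (the 0F0 exponential series at x = \frac{1}{5}). Its exact value is \left(-3\right) \cdot e^{\frac{1}{5}}.

Key step: from the first term -3: striking the common factor k + 3/2 reduces the term (C = -3, x = 1/5).
Term ratio: r(k) = \frac{1}{5} * 1 / [(k+1)] - poly over poly, x = \frac{1}{5} from leading terms; C = -3 at k = 0.


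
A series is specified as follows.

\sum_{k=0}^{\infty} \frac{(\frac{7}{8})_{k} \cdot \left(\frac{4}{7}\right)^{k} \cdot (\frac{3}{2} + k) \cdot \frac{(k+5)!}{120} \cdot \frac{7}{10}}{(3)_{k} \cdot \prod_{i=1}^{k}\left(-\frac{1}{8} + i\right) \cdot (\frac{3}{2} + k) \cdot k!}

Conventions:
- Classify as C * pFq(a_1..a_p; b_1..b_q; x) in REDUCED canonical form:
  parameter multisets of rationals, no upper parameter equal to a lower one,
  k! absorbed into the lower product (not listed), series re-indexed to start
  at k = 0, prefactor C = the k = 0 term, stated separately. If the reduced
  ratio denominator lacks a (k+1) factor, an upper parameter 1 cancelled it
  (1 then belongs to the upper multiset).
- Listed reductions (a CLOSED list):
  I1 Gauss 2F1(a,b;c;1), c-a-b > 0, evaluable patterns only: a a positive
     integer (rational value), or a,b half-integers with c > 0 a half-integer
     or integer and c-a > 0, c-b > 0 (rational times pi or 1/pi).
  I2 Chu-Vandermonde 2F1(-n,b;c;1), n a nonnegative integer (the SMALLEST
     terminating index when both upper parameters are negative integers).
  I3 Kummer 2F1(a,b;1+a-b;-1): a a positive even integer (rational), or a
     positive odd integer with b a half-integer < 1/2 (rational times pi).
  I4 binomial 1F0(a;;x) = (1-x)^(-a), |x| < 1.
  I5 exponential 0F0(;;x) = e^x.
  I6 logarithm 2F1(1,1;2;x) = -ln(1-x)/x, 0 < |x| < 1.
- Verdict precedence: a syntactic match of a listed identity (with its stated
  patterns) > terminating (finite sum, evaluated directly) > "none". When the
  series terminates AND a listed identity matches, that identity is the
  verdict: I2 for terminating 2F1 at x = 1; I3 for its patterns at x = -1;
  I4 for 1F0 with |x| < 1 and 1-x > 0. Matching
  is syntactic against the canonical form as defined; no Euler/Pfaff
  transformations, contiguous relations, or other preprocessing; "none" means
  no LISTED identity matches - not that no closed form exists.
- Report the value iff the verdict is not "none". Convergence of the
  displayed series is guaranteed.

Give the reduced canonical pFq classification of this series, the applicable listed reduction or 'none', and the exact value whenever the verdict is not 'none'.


Classification (C = \frac{7}{10}): 1F1 with upper {6}, lower {3}, argument x = \frac{4}{7}. Verdict: none - this 1F1 at x = \frac{4}{7} matches no listed pattern, and upper {6} holds no stopper.

Key observation: t_0 being \frac{7}{10}, the factorial ratio (prefactor 7/10) (k+a-1)!/(a-1)! is a rising factorial (a)_k.
Term ratio: r(k) = \frac{4}{7} * (k+6) / [(k+3) (k+1)] - poly over poly, x = \frac{4}{7} from leading terms; C = \frac{7}{10} at k = 0.


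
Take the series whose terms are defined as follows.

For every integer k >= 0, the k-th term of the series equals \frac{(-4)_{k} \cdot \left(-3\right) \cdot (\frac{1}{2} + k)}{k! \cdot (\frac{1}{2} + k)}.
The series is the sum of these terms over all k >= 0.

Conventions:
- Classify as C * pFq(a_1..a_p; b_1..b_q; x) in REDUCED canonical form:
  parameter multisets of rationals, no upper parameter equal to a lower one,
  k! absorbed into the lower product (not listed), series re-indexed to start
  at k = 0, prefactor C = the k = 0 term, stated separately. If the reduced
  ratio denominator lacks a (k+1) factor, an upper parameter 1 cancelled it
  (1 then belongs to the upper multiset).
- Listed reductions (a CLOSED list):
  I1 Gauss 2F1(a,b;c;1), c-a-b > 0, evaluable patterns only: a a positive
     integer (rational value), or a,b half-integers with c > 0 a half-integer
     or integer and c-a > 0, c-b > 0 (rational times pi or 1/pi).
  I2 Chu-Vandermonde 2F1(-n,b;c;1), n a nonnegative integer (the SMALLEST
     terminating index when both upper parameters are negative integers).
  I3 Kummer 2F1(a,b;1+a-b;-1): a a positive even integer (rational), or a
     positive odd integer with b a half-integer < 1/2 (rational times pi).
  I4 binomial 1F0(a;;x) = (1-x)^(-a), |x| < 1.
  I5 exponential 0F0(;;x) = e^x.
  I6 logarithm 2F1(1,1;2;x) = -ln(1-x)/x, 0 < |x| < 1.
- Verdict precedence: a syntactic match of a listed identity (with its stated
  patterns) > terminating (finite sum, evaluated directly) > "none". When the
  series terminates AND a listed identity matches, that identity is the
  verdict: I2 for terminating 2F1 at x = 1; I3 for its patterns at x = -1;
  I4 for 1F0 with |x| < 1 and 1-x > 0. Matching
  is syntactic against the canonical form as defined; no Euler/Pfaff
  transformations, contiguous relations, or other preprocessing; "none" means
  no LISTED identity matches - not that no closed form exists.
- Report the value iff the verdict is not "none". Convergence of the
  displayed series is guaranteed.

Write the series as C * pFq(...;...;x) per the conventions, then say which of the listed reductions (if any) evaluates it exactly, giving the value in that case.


x = 1 here; the reduced form reads 1F0, upper {-4}, lower {-}, C = -3. Verdict: terminating. With -4 upstairs the series is a 5-term polynomial sum; evaluated term by term. Sum: 0.

Key step: t_0 = -3 here, and k + 1/2 divides numerator and denominator alike; C = -3, x = 1 after cancelling.
Ratio: r(k) = 1 * (k-4) / [(k+1)] - rational in k, leading ratio 1; with t_0 = -3, classification follows.


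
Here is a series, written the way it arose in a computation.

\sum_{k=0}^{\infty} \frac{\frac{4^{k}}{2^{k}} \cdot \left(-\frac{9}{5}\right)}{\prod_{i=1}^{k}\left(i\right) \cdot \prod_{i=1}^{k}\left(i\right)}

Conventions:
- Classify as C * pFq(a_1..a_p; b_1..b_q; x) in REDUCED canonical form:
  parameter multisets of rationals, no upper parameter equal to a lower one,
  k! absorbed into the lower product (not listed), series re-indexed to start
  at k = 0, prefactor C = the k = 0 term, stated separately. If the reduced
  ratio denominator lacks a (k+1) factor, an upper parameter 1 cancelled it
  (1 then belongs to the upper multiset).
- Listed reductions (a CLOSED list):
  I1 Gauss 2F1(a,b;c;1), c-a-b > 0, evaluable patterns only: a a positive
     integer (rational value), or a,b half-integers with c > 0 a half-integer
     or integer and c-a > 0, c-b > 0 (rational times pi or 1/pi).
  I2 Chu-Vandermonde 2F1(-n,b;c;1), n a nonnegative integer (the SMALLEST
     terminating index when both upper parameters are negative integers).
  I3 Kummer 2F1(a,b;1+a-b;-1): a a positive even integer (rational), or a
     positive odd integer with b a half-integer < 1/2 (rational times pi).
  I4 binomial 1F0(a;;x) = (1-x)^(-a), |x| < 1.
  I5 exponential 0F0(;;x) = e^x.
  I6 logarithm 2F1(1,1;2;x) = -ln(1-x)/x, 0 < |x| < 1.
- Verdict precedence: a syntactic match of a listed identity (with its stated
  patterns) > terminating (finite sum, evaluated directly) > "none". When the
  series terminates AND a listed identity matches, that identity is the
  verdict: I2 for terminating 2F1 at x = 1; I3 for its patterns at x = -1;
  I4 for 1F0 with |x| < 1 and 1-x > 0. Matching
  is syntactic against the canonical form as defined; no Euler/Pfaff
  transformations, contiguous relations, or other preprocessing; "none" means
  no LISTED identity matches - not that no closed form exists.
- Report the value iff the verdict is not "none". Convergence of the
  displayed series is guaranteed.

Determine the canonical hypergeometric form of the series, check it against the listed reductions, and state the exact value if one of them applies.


x = 2 here; the reduced form reads 0F1, upper {-}, lower {1}, C = -\frac{9}{5}. Verdict: none. No listed pattern accepts 0F1(-; 1; 2).

Structural cue: with t_0 = -\frac{9}{5}, the two k-th powers (prefactor -9/5) combine into one argument.
Step ratio: r(k) = 2 * 1 / [(k+1) (k+1)] - rational in k, leading ratio 2; with t_0 = -\frac{9}{5}, classification follows.


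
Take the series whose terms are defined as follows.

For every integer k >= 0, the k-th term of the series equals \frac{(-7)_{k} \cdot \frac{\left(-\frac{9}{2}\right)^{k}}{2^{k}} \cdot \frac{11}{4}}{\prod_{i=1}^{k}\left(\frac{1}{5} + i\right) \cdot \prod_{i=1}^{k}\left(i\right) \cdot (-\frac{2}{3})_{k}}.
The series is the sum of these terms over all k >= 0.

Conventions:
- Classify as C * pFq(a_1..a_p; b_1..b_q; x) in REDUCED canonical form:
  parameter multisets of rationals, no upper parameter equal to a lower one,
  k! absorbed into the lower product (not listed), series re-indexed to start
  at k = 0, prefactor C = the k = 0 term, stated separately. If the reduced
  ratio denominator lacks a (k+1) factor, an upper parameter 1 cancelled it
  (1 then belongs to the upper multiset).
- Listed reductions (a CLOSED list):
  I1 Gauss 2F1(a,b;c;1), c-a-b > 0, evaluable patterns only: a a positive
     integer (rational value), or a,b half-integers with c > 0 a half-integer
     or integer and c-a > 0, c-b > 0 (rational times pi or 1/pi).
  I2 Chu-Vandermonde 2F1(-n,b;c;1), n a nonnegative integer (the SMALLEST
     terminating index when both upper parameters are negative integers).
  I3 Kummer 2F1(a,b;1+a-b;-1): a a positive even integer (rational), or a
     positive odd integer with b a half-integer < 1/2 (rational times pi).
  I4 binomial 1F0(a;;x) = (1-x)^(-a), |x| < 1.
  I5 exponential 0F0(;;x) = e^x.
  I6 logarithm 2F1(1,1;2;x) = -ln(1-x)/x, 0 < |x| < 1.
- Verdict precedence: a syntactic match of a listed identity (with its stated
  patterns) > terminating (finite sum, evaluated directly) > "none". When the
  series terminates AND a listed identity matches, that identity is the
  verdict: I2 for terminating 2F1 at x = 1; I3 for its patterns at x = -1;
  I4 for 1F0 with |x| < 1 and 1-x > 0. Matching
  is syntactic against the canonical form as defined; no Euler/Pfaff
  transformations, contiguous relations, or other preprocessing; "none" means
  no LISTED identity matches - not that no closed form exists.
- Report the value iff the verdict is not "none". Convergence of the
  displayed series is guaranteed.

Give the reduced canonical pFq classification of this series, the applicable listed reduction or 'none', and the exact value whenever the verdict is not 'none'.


Classification (C = \frac{11}{4}): 1F2 with upper {-7}, lower {-\frac{2}{3}, \frac{6}{5}}, argument x = -\frac{9}{4}. Verdict: terminating. (-7)_k vanishes past k = 7, leaving a 8-term sum, computed directly. Exact value: -\frac{92983309567735687}{84812719194112}.

Key observation: with t_0 = \frac{11}{4}, the product of the first k integers (prefactor 11/4) is k!.
Step ratio: r(k) = -\frac{9}{4} * (k-7) / [(k-\frac{2}{3}) (k+\frac{6}{5}) (k+1)] - rational in k, leading ratio -\frac{9}{4}; with t_0 = \frac{11}{4}, classification follows.
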